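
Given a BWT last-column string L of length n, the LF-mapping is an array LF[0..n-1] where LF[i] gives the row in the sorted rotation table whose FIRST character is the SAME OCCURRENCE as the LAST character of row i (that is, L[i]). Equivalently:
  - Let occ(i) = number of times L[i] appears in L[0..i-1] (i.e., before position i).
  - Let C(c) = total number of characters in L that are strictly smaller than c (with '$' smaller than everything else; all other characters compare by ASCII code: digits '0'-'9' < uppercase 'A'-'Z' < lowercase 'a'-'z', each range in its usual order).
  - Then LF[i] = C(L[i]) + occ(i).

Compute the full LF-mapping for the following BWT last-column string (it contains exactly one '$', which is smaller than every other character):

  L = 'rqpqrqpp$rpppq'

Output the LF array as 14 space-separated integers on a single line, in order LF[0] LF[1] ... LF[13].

Answer: 11 7 1 8 12 9 2 3 0 13 4 5 6 10

Derivation:
Char counts: '$':1, 'p':6, 'q':4, 'r':3
C (first-col start): C('$')=0, C('p')=1, C('q')=7, C('r')=11
L[0]='r': occ=0, LF[0]=C('r')+0=11+0=11
L[1]='q': occ=0, LF[1]=C('q')+0=7+0=7
L[2]='p': occ=0, LF[2]=C('p')+0=1+0=1
L[3]='q': occ=1, LF[3]=C('q')+1=7+1=8
L[4]='r': occ=1, LF[4]=C('r')+1=11+1=12
L[5]='q': occ=2, LF[5]=C('q')+2=7+2=9
L[6]='p': occ=1, LF[6]=C('p')+1=1+1=2
L[7]='p': occ=2, LF[7]=C('p')+2=1+2=3
L[8]='$': occ=0, LF[8]=C('$')+0=0+0=0
L[9]='r': occ=2, LF[9]=C('r')+2=11+2=13
L[10]='p': occ=3, LF[10]=C('p')+3=1+3=4
L[11]='p': occ=4, LF[11]=C('p')+4=1+4=5
L[12]='p': occ=5, LF[12]=C('p')+5=1+5=6
L[13]='q': occ=3, LF[13]=C('q')+3=7+3=10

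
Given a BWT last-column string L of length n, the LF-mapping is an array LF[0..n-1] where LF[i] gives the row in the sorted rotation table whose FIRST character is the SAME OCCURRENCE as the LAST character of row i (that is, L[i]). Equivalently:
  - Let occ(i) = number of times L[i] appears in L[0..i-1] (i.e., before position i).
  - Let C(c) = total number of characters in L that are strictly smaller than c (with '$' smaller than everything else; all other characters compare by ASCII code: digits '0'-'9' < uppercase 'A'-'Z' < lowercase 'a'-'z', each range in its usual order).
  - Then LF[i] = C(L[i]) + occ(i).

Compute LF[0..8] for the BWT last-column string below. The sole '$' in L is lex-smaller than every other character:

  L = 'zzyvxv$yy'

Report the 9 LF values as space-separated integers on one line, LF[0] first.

Answer: 7 8 4 1 3 2 0 5 6

Derivation:
Char counts: '$':1, 'v':2, 'x':1, 'y':3, 'z':2
C (first-col start): C('$')=0, C('v')=1, C('x')=3, C('y')=4, C('z')=7
L[0]='z': occ=0, LF[0]=C('z')+0=7+0=7
L[1]='z': occ=1, LF[1]=C('z')+1=7+1=8
L[2]='y': occ=0, LF[2]=C('y')+0=4+0=4
L[3]='v': occ=0, LF[3]=C('v')+0=1+0=1
L[4]='x': occ=0, LF[4]=C('x')+0=3+0=3
L[5]='v': occ=1, LF[5]=C('v')+1=1+1=2
L[6]='$': occ=0, LF[6]=C('$')+0=0+0=0
L[7]='y': occ=1, LF[7]=C('y')+1=4+1=5
L[8]='y': occ=2, LF[8]=C('y')+2=4+2=6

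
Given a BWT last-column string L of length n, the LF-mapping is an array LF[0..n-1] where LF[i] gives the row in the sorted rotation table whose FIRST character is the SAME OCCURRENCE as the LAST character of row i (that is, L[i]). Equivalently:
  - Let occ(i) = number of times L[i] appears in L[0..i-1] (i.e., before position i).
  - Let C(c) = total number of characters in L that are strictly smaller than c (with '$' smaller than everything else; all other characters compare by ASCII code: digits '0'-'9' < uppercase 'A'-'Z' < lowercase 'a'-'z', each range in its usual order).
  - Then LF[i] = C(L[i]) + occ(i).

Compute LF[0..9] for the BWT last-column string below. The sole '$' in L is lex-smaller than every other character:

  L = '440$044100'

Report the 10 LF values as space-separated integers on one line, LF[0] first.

Char counts: '$':1, '0':4, '1':1, '4':4
C (first-col start): C('$')=0, C('0')=1, C('1')=5, C('4')=6
L[0]='4': occ=0, LF[0]=C('4')+0=6+0=6
L[1]='4': occ=1, LF[1]=C('4')+1=6+1=7
L[2]='0': occ=0, LF[2]=C('0')+0=1+0=1
L[3]='$': occ=0, LF[3]=C('$')+0=0+0=0
L[4]='0': occ=1, LF[4]=C('0')+1=1+1=2
L[5]='4': occ=2, LF[5]=C('4')+2=6+2=8
L[6]='4': occ=3, LF[6]=C('4')+3=6+3=9
L[7]='1': occ=0, LF[7]=C('1')+0=5+0=5
L[8]='0': occ=2, LF[8]=C('0')+2=1+2=3
L[9]='0': occ=3, LF[9]=C('0')+3=1+3=4

Answer: 6 7 1 0 2 8 9 5 3 4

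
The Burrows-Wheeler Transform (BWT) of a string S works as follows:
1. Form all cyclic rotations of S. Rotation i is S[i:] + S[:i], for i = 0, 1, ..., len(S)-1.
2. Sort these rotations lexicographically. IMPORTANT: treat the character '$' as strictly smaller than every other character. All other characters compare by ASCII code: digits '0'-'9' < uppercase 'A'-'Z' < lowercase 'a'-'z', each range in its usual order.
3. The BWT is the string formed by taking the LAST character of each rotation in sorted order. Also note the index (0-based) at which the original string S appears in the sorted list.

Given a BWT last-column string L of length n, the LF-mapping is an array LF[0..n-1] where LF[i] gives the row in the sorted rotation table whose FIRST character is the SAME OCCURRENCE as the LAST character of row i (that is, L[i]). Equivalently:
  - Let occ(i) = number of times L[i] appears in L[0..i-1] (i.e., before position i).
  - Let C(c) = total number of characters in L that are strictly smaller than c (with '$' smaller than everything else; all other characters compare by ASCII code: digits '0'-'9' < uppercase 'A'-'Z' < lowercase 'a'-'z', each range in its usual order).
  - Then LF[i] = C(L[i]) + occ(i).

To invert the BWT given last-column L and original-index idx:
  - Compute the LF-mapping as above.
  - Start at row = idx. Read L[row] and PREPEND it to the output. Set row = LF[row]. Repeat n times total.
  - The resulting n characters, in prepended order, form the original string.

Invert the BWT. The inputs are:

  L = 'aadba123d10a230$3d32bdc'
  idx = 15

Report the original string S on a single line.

Answer: a3cddbd32d0a13a03b122a$

Derivation:
LF mapping: 12 13 19 16 14 3 5 8 20 4 1 15 6 9 2 0 10 21 11 7 17 22 18
Walk LF starting at row 15, prepending L[row]:
  step 1: row=15, L[15]='$', prepend. Next row=LF[15]=0
  step 2: row=0, L[0]='a', prepend. Next row=LF[0]=12
  step 3: row=12, L[12]='2', prepend. Next row=LF[12]=6
  step 4: row=6, L[6]='2', prepend. Next row=LF[6]=5
  step 5: row=5, L[5]='1', prepend. Next row=LF[5]=3
  step 6: row=3, L[3]='b', prepend. Next row=LF[3]=16
  step 7: row=16, L[16]='3', prepend. Next row=LF[16]=10
  step 8: row=10, L[10]='0', prepend. Next row=LF[10]=1
  step 9: row=1, L[1]='a', prepend. Next row=LF[1]=13
  step 10: row=13, L[13]='3', prepend. Next row=LF[13]=9
  step 11: row=9, L[9]='1', prepend. Next row=LF[9]=4
  step 12: row=4, L[4]='a', prepend. Next row=LF[4]=14
  step 13: row=14, L[14]='0', prepend. Next row=LF[14]=2
  step 14: row=2, L[2]='d', prepend. Next row=LF[2]=19
  step 15: row=19, L[19]='2', prepend. Next row=LF[19]=7
  step 16: row=7, L[7]='3', prepend. Next row=LF[7]=8
  step 17: row=8, L[8]='d', prepend. Next row=LF[8]=20
  step 18: row=20, L[20]='b', prepend. Next row=LF[20]=17
  step 19: row=17, L[17]='d', prepend. Next row=LF[17]=21
  step 20: row=21, L[21]='d', prepend. Next row=LF[21]=22
  step 21: row=22, L[22]='c', prepend. Next row=LF[22]=18
  step 22: row=18, L[18]='3', prepend. Next row=LF[18]=11
  step 23: row=11, L[11]='a', prepend. Next row=LF[11]=15
Reversed output: a3cddbd32d0a13a03b122a$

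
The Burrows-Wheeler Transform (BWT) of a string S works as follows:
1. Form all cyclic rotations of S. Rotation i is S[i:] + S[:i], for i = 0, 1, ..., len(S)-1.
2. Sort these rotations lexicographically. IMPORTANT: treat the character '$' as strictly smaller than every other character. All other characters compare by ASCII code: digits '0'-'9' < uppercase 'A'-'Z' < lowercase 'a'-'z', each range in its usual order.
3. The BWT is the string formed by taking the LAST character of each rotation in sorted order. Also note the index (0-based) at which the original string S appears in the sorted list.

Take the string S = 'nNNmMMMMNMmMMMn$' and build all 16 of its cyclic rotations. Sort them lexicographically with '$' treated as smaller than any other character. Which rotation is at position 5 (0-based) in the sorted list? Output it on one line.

All 16 rotations (rotation i = S[i:]+S[:i]):
  rot[0] = nNNmMMMMNMmMMMn$
  rot[1] = NNmMMMMNMmMMMn$n
  rot[2] = NmMMMMNMmMMMn$nN
  rot[3] = mMMMMNMmMMMn$nNN
  rot[4] = MMMMNMmMMMn$nNNm
  rot[5] = MMMNMmMMMn$nNNmM
  rot[6] = MMNMmMMMn$nNNmMM
  rot[7] = MNMmMMMn$nNNmMMM
  rot[8] = NMmMMMn$nNNmMMMM
  rot[9] = MmMMMn$nNNmMMMMN
  rot[10] = mMMMn$nNNmMMMMNM
  rot[11] = MMMn$nNNmMMMMNMm
  rot[12] = MMn$nNNmMMMMNMmM
  rot[13] = Mn$nNNmMMMMNMmMM
  rot[14] = n$nNNmMMMMNMmMMM
  rot[15] = $nNNmMMMMNMmMMMn
Sorted (with $ < everything):
  sorted[0] = $nNNmMMMMNMmMMMn
  sorted[1] = MMMMNMmMMMn$nNNm
  sorted[2] = MMMNMmMMMn$nNNmM
  sorted[3] = MMMn$nNNmMMMMNMm
  sorted[4] = MMNMmMMMn$nNNmMM
  sorted[5] = MMn$nNNmMMMMNMmM
  sorted[6] = MNMmMMMn$nNNmMMM
  sorted[7] = MmMMMn$nNNmMMMMN
  sorted[8] = Mn$nNNmMMMMNMmMM
  sorted[9] = NMmMMMn$nNNmMMMM
  sorted[10] = NNmMMMMNMmMMMn$n
  sorted[11] = NmMMMMNMmMMMn$nN
  sorted[12] = mMMMMNMmMMMn$nNN
  sorted[13] = mMMMn$nNNmMMMMNM
  sorted[14] = n$nNNmMMMMNMmMMM
  sorted[15] = nNNmMMMMNMmMMMn$
sorted[5] = MMn$nNNmMMMMNMmM

Answer: MMn$nNNmMMMMNMmM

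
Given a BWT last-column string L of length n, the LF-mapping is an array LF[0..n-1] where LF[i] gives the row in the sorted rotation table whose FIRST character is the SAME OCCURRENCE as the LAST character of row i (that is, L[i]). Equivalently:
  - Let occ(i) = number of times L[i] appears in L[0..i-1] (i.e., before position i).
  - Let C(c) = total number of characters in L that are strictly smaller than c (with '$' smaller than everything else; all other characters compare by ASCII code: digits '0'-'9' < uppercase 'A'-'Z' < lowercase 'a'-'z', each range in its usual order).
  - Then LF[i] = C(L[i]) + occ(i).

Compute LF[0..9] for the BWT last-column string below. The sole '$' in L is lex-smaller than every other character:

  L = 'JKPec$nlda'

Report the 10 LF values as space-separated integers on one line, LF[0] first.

Answer: 1 2 3 7 5 0 9 8 6 4

Derivation:
Char counts: '$':1, 'J':1, 'K':1, 'P':1, 'a':1, 'c':1, 'd':1, 'e':1, 'l':1, 'n':1
C (first-col start): C('$')=0, C('J')=1, C('K')=2, C('P')=3, C('a')=4, C('c')=5, C('d')=6, C('e')=7, C('l')=8, C('n')=9
L[0]='J': occ=0, LF[0]=C('J')+0=1+0=1
L[1]='K': occ=0, LF[1]=C('K')+0=2+0=2
L[2]='P': occ=0, LF[2]=C('P')+0=3+0=3
L[3]='e': occ=0, LF[3]=C('e')+0=7+0=7
L[4]='c': occ=0, LF[4]=C('c')+0=5+0=5
L[5]='$': occ=0, LF[5]=C('$')+0=0+0=0
L[6]='n': occ=0, LF[6]=C('n')+0=9+0=9
L[7]='l': occ=0, LF[7]=C('l')+0=8+0=8
L[8]='d': occ=0, LF[8]=C('d')+0=6+0=6
L[9]='a': occ=0, LF[9]=C('a')+0=4+0=4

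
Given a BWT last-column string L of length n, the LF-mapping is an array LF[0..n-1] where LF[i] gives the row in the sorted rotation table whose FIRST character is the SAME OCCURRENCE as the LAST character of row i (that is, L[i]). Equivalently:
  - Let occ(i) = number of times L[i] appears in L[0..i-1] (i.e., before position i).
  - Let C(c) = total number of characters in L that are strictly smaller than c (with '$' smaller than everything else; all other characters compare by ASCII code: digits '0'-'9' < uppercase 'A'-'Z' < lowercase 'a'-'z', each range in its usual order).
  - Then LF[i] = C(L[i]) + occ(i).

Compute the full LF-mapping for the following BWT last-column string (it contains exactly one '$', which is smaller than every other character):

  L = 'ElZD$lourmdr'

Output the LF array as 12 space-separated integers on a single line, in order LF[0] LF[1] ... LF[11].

Char counts: '$':1, 'D':1, 'E':1, 'Z':1, 'd':1, 'l':2, 'm':1, 'o':1, 'r':2, 'u':1
C (first-col start): C('$')=0, C('D')=1, C('E')=2, C('Z')=3, C('d')=4, C('l')=5, C('m')=7, C('o')=8, C('r')=9, C('u')=11
L[0]='E': occ=0, LF[0]=C('E')+0=2+0=2
L[1]='l': occ=0, LF[1]=C('l')+0=5+0=5
L[2]='Z': occ=0, LF[2]=C('Z')+0=3+0=3
L[3]='D': occ=0, LF[3]=C('D')+0=1+0=1
L[4]='$': occ=0, LF[4]=C('$')+0=0+0=0
L[5]='l': occ=1, LF[5]=C('l')+1=5+1=6
L[6]='o': occ=0, LF[6]=C('o')+0=8+0=8
L[7]='u': occ=0, LF[7]=C('u')+0=11+0=11
L[8]='r': occ=0, LF[8]=C('r')+0=9+0=9
L[9]='m': occ=0, LF[9]=C('m')+0=7+0=7
L[10]='d': occ=0, LF[10]=C('d')+0=4+0=4
L[11]='r': occ=1, LF[11]=C('r')+1=9+1=10

Answer: 2 5 3 1 0 6 8 11 9 7 4 10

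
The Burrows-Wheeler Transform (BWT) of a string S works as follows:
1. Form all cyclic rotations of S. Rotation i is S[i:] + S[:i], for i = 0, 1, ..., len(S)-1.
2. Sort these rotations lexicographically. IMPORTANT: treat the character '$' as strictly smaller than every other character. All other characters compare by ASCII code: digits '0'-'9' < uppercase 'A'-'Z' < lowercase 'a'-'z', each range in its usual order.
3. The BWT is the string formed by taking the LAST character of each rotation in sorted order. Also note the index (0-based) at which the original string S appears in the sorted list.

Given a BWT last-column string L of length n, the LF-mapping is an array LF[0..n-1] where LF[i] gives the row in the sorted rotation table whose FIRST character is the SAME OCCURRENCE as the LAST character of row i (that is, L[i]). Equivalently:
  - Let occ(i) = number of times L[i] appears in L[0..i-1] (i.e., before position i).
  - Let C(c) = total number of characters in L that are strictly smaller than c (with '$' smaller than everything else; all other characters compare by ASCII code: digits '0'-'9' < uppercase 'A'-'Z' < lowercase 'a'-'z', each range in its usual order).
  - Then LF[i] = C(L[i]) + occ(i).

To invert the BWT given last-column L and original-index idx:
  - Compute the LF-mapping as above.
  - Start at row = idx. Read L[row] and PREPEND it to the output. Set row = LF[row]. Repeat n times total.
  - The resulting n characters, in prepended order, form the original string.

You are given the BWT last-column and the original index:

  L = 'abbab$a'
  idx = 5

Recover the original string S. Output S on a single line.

Answer: baabba$

Derivation:
LF mapping: 1 4 5 2 6 0 3
Walk LF starting at row 5, prepending L[row]:
  step 1: row=5, L[5]='$', prepend. Next row=LF[5]=0
  step 2: row=0, L[0]='a', prepend. Next row=LF[0]=1
  step 3: row=1, L[1]='b', prepend. Next row=LF[1]=4
  step 4: row=4, L[4]='b', prepend. Next row=LF[4]=6
  step 5: row=6, L[6]='a', prepend. Next row=LF[6]=3
  step 6: row=3, L[3]='a', prepend. Next row=LF[3]=2
  step 7: row=2, L[2]='b', prepend. Next row=LF[2]=5
Reversed output: baabba$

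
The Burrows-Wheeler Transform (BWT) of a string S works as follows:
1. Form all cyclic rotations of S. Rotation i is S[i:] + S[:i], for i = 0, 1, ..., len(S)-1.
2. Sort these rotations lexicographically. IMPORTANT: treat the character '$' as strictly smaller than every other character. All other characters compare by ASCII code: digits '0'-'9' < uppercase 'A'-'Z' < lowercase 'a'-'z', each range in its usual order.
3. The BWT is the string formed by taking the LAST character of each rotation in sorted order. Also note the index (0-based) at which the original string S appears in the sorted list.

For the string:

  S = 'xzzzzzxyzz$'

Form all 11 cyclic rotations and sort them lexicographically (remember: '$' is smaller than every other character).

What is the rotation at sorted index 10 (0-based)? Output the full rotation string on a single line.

Answer: zzzzzxyzz$x

Derivation:
All 11 rotations (rotation i = S[i:]+S[:i]):
  rot[0] = xzzzzzxyzz$
  rot[1] = zzzzzxyzz$x
  rot[2] = zzzzxyzz$xz
  rot[3] = zzzxyzz$xzz
  rot[4] = zzxyzz$xzzz
  rot[5] = zxyzz$xzzzz
  rot[6] = xyzz$xzzzzz
  rot[7] = yzz$xzzzzzx
  rot[8] = zz$xzzzzzxy
  rot[9] = z$xzzzzzxyz
  rot[10] = $xzzzzzxyzz
Sorted (with $ < everything):
  sorted[0] = $xzzzzzxyzz
  sorted[1] = xyzz$xzzzzz
  sorted[2] = xzzzzzxyzz$
  sorted[3] = yzz$xzzzzzx
  sorted[4] = z$xzzzzzxyz
  sorted[5] = zxyzz$xzzzz
  sorted[6] = zz$xzzzzzxy
  sorted[7] = zzxyzz$xzzz
  sorted[8] = zzzxyzz$xzz
  sorted[9] = zzzzxyzz$xz
  sorted[10] = zzzzzxyzz$x
sorted[10] = zzzzzxyzz$x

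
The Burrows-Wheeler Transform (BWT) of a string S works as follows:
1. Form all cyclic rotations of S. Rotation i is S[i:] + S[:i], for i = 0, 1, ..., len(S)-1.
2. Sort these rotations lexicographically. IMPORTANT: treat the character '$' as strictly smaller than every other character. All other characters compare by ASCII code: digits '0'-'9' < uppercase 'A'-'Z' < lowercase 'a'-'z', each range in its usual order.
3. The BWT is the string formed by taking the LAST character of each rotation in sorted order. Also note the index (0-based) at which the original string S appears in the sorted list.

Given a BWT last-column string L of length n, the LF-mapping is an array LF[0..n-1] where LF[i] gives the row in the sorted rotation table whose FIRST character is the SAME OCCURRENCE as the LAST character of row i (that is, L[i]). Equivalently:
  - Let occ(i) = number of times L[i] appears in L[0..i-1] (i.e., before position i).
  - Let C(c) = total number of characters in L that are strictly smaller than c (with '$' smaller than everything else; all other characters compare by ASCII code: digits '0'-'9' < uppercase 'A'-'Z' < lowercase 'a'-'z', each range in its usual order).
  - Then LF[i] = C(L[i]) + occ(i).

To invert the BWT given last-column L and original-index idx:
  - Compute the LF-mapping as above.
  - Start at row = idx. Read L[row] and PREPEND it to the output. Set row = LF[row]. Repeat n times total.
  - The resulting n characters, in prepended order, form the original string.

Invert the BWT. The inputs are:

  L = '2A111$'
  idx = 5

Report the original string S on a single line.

Answer: A1112$

Derivation:
LF mapping: 4 5 1 2 3 0
Walk LF starting at row 5, prepending L[row]:
  step 1: row=5, L[5]='$', prepend. Next row=LF[5]=0
  step 2: row=0, L[0]='2', prepend. Next row=LF[0]=4
  step 3: row=4, L[4]='1', prepend. Next row=LF[4]=3
  step 4: row=3, L[3]='1', prepend. Next row=LF[3]=2
  step 5: row=2, L[2]='1', prepend. Next row=LF[2]=1
  step 6: row=1, L[1]='A', prepend. Next row=LF[1]=5
Reversed output: A1112$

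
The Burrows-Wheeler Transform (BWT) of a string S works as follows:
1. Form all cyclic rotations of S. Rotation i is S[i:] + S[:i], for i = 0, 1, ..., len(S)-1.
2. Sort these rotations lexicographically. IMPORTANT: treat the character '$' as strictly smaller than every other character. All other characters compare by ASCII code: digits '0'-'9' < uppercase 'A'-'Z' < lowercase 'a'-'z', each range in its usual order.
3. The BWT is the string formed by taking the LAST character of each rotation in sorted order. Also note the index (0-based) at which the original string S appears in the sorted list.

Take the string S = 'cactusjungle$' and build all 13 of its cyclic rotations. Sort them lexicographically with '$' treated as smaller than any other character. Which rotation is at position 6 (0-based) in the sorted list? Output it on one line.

All 13 rotations (rotation i = S[i:]+S[:i]):
  rot[0] = cactusjungle$
  rot[1] = actusjungle$c
  rot[2] = ctusjungle$ca
  rot[3] = tusjungle$cac
  rot[4] = usjungle$cact
  rot[5] = sjungle$cactu
  rot[6] = jungle$cactus
  rot[7] = ungle$cactusj
  rot[8] = ngle$cactusju
  rot[9] = gle$cactusjun
  rot[10] = le$cactusjung
  rot[11] = e$cactusjungl
  rot[12] = $cactusjungle
Sorted (with $ < everything):
  sorted[0] = $cactusjungle
  sorted[1] = actusjungle$c
  sorted[2] = cactusjungle$
  sorted[3] = ctusjungle$ca
  sorted[4] = e$cactusjungl
  sorted[5] = gle$cactusjun
  sorted[6] = jungle$cactus
  sorted[7] = le$cactusjung
  sorted[8] = ngle$cactusju
  sorted[9] = sjungle$cactu
  sorted[10] = tusjungle$cac
  sorted[11] = ungle$cactusj
  sorted[12] = usjungle$cact
sorted[6] = jungle$cactus

Answer: jungle$cactus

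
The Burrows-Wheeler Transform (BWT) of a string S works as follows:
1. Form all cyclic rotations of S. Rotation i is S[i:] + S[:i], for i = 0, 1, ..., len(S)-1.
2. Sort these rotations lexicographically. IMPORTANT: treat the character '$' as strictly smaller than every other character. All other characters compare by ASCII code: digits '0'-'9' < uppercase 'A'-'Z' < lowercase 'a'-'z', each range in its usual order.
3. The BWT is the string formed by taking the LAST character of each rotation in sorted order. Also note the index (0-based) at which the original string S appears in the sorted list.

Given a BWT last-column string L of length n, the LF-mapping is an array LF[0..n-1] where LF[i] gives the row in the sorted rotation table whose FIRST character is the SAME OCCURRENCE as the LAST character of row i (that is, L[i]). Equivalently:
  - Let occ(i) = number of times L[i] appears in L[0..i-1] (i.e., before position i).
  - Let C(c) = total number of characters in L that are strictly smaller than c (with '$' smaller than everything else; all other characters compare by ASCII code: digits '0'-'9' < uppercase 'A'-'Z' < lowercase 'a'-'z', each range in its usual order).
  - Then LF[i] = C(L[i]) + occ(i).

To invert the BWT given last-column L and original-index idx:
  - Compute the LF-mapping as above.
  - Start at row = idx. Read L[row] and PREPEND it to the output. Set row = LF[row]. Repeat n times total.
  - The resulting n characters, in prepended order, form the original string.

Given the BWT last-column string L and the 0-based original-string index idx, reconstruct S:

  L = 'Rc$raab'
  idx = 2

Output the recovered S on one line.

Answer: abracR$

Derivation:
LF mapping: 1 5 0 6 2 3 4
Walk LF starting at row 2, prepending L[row]:
  step 1: row=2, L[2]='$', prepend. Next row=LF[2]=0
  step 2: row=0, L[0]='R', prepend. Next row=LF[0]=1
  step 3: row=1, L[1]='c', prepend. Next row=LF[1]=5
  step 4: row=5, L[5]='a', prepend. Next row=LF[5]=3
  step 5: row=3, L[3]='r', prepend. Next row=LF[3]=6
  step 6: row=6, L[6]='b', prepend. Next row=LF[6]=4
  step 7: row=4, L[4]='a', prepend. Next row=LF[4]=2
Reversed output: abracR$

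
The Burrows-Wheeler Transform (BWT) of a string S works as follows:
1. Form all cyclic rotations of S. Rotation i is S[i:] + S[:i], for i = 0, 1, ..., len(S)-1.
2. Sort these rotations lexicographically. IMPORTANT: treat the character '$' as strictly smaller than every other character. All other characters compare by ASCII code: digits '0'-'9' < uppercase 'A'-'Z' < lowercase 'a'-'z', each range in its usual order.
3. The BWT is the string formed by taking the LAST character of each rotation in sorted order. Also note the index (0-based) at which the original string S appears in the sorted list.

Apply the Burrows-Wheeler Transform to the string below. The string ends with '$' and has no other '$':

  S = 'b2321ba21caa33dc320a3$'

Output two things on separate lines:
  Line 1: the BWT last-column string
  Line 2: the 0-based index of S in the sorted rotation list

All 22 rotations (rotation i = S[i:]+S[:i]):
  rot[0] = b2321ba21caa33dc320a3$
  rot[1] = 2321ba21caa33dc320a3$b
  rot[2] = 321ba21caa33dc320a3$b2
  rot[3] = 21ba21caa33dc320a3$b23
  rot[4] = 1ba21caa33dc320a3$b232
  rot[5] = ba21caa33dc320a3$b2321
  rot[6] = a21caa33dc320a3$b2321b
  rot[7] = 21caa33dc320a3$b2321ba
  rot[8] = 1caa33dc320a3$b2321ba2
  rot[9] = caa33dc320a3$b2321ba21
  rot[10] = aa33dc320a3$b2321ba21c
  rot[11] = a33dc320a3$b2321ba21ca
  rot[12] = 33dc320a3$b2321ba21caa
  rot[13] = 3dc320a3$b2321ba21caa3
  rot[14] = dc320a3$b2321ba21caa33
  rot[15] = c320a3$b2321ba21caa33d
  rot[16] = 320a3$b2321ba21caa33dc
  rot[17] = 20a3$b2321ba21caa33dc3
  rot[18] = 0a3$b2321ba21caa33dc32
  rot[19] = a3$b2321ba21caa33dc320
  rot[20] = 3$b2321ba21caa33dc320a
  rot[21] = $b2321ba21caa33dc320a3
Sorted (with $ < everything):
  sorted[0] = $b2321ba21caa33dc320a3  (last char: '3')
  sorted[1] = 0a3$b2321ba21caa33dc32  (last char: '2')
  sorted[2] = 1ba21caa33dc320a3$b232  (last char: '2')
  sorted[3] = 1caa33dc320a3$b2321ba2  (last char: '2')
  sorted[4] = 20a3$b2321ba21caa33dc3  (last char: '3')
  sorted[5] = 21ba21caa33dc320a3$b23  (last char: '3')
  sorted[6] = 21caa33dc320a3$b2321ba  (last char: 'a')
  sorted[7] = 2321ba21caa33dc320a3$b  (last char: 'b')
  sorted[8] = 3$b2321ba21caa33dc320a  (last char: 'a')
  sorted[9] = 320a3$b2321ba21caa33dc  (last char: 'c')
  sorted[10] = 321ba21caa33dc320a3$b2  (last char: '2')
  sorted[11] = 33dc320a3$b2321ba21caa  (last char: 'a')
  sorted[12] = 3dc320a3$b2321ba21caa3  (last char: '3')
  sorted[13] = a21caa33dc320a3$b2321b  (last char: 'b')
  sorted[14] = a3$b2321ba21caa33dc320  (last char: '0')
  sorted[15] = a33dc320a3$b2321ba21ca  (last char: 'a')
  sorted[16] = aa33dc320a3$b2321ba21c  (last char: 'c')
  sorted[17] = b2321ba21caa33dc320a3$  (last char: '$')
  sorted[18] = ba21caa33dc320a3$b2321  (last char: '1')
  sorted[19] = c320a3$b2321ba21caa33d  (last char: 'd')
  sorted[20] = caa33dc320a3$b2321ba21  (last char: '1')
  sorted[21] = dc320a3$b2321ba21caa33  (last char: '3')
Last column: 322233abac2a3b0ac$1d13
Original string S is at sorted index 17

Answer: 322233abac2a3b0ac$1d13
17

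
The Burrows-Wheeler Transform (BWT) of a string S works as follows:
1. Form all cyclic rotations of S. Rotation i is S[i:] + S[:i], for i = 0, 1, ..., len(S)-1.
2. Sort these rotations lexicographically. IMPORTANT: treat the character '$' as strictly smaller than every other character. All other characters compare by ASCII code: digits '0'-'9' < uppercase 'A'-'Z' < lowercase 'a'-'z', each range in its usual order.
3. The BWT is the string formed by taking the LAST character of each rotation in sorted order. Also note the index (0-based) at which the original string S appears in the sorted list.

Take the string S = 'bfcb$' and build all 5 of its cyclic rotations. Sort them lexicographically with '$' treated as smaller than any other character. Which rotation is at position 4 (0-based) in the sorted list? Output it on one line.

All 5 rotations (rotation i = S[i:]+S[:i]):
  rot[0] = bfcb$
  rot[1] = fcb$b
  rot[2] = cb$bf
  rot[3] = b$bfc
  rot[4] = $bfcb
Sorted (with $ < everything):
  sorted[0] = $bfcb
  sorted[1] = b$bfc
  sorted[2] = bfcb$
  sorted[3] = cb$bf
  sorted[4] = fcb$b
sorted[4] = fcb$b

Answer: fcb$b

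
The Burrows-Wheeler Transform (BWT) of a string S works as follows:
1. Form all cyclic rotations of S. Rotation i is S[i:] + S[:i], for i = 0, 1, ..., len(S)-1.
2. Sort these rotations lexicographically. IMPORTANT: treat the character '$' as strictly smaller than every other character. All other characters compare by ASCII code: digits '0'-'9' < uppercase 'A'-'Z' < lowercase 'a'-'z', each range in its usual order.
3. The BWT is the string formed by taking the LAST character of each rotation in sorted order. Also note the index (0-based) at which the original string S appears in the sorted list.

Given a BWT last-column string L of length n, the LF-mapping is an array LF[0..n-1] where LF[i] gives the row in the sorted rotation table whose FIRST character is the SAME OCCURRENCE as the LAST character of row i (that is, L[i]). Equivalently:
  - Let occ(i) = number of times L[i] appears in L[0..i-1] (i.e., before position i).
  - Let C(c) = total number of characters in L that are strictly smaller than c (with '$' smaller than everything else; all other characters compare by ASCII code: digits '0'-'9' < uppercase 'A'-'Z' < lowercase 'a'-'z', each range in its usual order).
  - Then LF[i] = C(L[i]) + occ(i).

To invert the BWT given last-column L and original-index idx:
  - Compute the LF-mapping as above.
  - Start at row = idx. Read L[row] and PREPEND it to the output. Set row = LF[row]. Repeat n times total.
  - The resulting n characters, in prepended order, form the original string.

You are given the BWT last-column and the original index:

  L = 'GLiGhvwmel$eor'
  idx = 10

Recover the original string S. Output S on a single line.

Answer: overwhelmiGLG$

Derivation:
LF mapping: 1 3 7 2 6 12 13 9 4 8 0 5 10 11
Walk LF starting at row 10, prepending L[row]:
  step 1: row=10, L[10]='$', prepend. Next row=LF[10]=0
  step 2: row=0, L[0]='G', prepend. Next row=LF[0]=1
  step 3: row=1, L[1]='L', prepend. Next row=LF[1]=3
  step 4: row=3, L[3]='G', prepend. Next row=LF[3]=2
  step 5: row=2, L[2]='i', prepend. Next row=LF[2]=7
  step 6: row=7, L[7]='m', prepend. Next row=LF[7]=9
  step 7: row=9, L[9]='l', prepend. Next row=LF[9]=8
  step 8: row=8, L[8]='e', prepend. Next row=LF[8]=4
  step 9: row=4, L[4]='h', prepend. Next row=LF[4]=6
  step 10: row=6, L[6]='w', prepend. Next row=LF[6]=13
  step 11: row=13, L[13]='r', prepend. Next row=LF[13]=11
  step 12: row=11, L[11]='e', prepend. Next row=LF[11]=5
  step 13: row=5, L[5]='v', prepend. Next row=LF[5]=12
  step 14: row=12, L[12]='o', prepend. Next row=LF[12]=10
Reversed output: overwhelmiGLG$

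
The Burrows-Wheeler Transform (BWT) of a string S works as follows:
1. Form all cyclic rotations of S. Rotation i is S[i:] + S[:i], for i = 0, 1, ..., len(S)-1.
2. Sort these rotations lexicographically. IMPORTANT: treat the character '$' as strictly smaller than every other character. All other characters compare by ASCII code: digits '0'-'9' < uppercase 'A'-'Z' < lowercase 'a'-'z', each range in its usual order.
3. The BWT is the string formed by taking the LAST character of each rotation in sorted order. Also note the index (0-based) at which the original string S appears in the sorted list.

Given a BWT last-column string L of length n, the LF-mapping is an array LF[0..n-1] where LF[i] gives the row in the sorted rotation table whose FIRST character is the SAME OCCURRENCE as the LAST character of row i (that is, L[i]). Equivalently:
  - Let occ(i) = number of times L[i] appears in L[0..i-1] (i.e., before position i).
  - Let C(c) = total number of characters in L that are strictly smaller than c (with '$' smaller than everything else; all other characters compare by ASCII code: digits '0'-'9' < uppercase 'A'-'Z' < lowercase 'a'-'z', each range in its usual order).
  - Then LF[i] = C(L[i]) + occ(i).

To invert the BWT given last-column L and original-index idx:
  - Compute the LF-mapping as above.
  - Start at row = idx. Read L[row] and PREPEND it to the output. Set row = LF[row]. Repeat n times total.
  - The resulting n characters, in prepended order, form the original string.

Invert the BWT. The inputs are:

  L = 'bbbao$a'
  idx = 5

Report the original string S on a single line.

LF mapping: 3 4 5 1 6 0 2
Walk LF starting at row 5, prepending L[row]:
  step 1: row=5, L[5]='$', prepend. Next row=LF[5]=0
  step 2: row=0, L[0]='b', prepend. Next row=LF[0]=3
  step 3: row=3, L[3]='a', prepend. Next row=LF[3]=1
  step 4: row=1, L[1]='b', prepend. Next row=LF[1]=4
  step 5: row=4, L[4]='o', prepend. Next row=LF[4]=6
  step 6: row=6, L[6]='a', prepend. Next row=LF[6]=2
  step 7: row=2, L[2]='b', prepend. Next row=LF[2]=5
Reversed output: baobab$

Answer: baobab$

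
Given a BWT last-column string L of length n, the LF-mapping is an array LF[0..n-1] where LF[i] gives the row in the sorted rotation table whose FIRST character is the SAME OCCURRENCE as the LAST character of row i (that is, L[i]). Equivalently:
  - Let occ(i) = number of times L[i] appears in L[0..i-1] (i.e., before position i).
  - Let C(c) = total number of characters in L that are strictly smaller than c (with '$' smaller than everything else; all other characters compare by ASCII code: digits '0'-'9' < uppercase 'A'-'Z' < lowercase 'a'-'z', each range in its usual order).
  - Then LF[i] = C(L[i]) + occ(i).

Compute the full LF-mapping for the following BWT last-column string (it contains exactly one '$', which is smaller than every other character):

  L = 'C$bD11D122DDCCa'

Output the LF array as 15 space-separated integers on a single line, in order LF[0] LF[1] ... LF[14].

Char counts: '$':1, '1':3, '2':2, 'C':3, 'D':4, 'a':1, 'b':1
C (first-col start): C('$')=0, C('1')=1, C('2')=4, C('C')=6, C('D')=9, C('a')=13, C('b')=14
L[0]='C': occ=0, LF[0]=C('C')+0=6+0=6
L[1]='$': occ=0, LF[1]=C('$')+0=0+0=0
L[2]='b': occ=0, LF[2]=C('b')+0=14+0=14
L[3]='D': occ=0, LF[3]=C('D')+0=9+0=9
L[4]='1': occ=0, LF[4]=C('1')+0=1+0=1
L[5]='1': occ=1, LF[5]=C('1')+1=1+1=2
L[6]='D': occ=1, LF[6]=C('D')+1=9+1=10
L[7]='1': occ=2, LF[7]=C('1')+2=1+2=3
L[8]='2': occ=0, LF[8]=C('2')+0=4+0=4
L[9]='2': occ=1, LF[9]=C('2')+1=4+1=5
L[10]='D': occ=2, LF[10]=C('D')+2=9+2=11
L[11]='D': occ=3, LF[11]=C('D')+3=9+3=12
L[12]='C': occ=1, LF[12]=C('C')+1=6+1=7
L[13]='C': occ=2, LF[13]=C('C')+2=6+2=8
L[14]='a': occ=0, LF[14]=C('a')+0=13+0=13

Answer: 6 0 14 9 1 2 10 3 4 5 11 12 7 8 13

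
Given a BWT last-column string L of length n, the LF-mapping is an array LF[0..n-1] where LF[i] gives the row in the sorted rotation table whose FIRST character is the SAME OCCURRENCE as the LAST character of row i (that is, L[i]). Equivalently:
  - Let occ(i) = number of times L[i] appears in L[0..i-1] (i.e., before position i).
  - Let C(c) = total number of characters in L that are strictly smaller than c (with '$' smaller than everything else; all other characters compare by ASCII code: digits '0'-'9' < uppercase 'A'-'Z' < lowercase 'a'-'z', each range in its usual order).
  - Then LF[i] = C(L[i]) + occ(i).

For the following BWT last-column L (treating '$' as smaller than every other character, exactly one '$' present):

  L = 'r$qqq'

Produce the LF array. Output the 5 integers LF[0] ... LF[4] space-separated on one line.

Char counts: '$':1, 'q':3, 'r':1
C (first-col start): C('$')=0, C('q')=1, C('r')=4
L[0]='r': occ=0, LF[0]=C('r')+0=4+0=4
L[1]='$': occ=0, LF[1]=C('$')+0=0+0=0
L[2]='q': occ=0, LF[2]=C('q')+0=1+0=1
L[3]='q': occ=1, LF[3]=C('q')+1=1+1=2
L[4]='q': occ=2, LF[4]=C('q')+2=1+2=3

Answer: 4 0 1 2 3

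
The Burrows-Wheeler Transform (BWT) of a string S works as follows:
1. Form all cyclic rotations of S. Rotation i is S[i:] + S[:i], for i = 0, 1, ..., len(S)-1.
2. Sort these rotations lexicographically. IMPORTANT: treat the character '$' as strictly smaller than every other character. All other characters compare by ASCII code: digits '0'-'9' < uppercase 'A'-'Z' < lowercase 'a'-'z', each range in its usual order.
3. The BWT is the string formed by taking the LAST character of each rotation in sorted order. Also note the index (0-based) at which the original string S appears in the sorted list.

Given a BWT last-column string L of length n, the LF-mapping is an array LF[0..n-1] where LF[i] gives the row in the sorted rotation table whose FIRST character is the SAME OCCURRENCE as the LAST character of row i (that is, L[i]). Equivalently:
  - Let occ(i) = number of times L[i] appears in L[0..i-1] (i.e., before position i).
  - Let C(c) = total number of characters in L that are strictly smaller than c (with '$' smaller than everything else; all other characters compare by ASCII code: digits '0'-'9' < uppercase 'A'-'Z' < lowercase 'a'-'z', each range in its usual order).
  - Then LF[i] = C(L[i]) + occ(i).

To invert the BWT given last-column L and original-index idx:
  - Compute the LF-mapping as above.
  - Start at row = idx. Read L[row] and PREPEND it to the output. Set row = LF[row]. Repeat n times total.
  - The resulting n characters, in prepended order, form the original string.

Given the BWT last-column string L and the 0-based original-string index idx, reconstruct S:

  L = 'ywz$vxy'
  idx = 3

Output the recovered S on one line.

LF mapping: 4 2 6 0 1 3 5
Walk LF starting at row 3, prepending L[row]:
  step 1: row=3, L[3]='$', prepend. Next row=LF[3]=0
  step 2: row=0, L[0]='y', prepend. Next row=LF[0]=4
  step 3: row=4, L[4]='v', prepend. Next row=LF[4]=1
  step 4: row=1, L[1]='w', prepend. Next row=LF[1]=2
  step 5: row=2, L[2]='z', prepend. Next row=LF[2]=6
  step 6: row=6, L[6]='y', prepend. Next row=LF[6]=5
  step 7: row=5, L[5]='x', prepend. Next row=LF[5]=3
Reversed output: xyzwvy$

Answer: xyzwvy$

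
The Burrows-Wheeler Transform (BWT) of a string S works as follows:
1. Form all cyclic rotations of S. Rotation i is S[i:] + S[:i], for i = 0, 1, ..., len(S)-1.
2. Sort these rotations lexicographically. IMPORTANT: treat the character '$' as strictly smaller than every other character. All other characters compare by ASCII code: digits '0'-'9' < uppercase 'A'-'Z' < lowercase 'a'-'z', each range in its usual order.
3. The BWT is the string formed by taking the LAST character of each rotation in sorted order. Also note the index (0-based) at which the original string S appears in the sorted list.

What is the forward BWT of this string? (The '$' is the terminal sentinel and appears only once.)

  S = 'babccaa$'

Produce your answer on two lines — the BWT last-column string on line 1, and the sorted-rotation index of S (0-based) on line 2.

Answer: aacb$acb
4

Derivation:
All 8 rotations (rotation i = S[i:]+S[:i]):
  rot[0] = babccaa$
  rot[1] = abccaa$b
  rot[2] = bccaa$ba
  rot[3] = ccaa$bab
  rot[4] = caa$babc
  rot[5] = aa$babcc
  rot[6] = a$babcca
  rot[7] = $babccaa
Sorted (with $ < everything):
  sorted[0] = $babccaa  (last char: 'a')
  sorted[1] = a$babcca  (last char: 'a')
  sorted[2] = aa$babcc  (last char: 'c')
  sorted[3] = abccaa$b  (last char: 'b')
  sorted[4] = babccaa$  (last char: '$')
  sorted[5] = bccaa$ba  (last char: 'a')
  sorted[6] = caa$babc  (last char: 'c')
  sorted[7] = ccaa$bab  (last char: 'b')
Last column: aacb$acb
Original string S is at sorted index 4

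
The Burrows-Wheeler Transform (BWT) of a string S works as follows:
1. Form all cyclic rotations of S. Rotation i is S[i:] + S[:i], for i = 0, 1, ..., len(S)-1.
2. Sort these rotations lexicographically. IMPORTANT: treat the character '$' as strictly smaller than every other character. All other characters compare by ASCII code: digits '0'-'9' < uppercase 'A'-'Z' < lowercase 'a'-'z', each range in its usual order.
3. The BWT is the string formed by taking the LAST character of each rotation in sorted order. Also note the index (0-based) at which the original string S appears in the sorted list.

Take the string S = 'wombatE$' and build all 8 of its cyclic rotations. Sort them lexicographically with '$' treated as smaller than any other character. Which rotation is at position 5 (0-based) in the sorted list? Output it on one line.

All 8 rotations (rotation i = S[i:]+S[:i]):
  rot[0] = wombatE$
  rot[1] = ombatE$w
  rot[2] = mbatE$wo
  rot[3] = batE$wom
  rot[4] = atE$womb
  rot[5] = tE$womba
  rot[6] = E$wombat
  rot[7] = $wombatE
Sorted (with $ < everything):
  sorted[0] = $wombatE
  sorted[1] = E$wombat
  sorted[2] = atE$womb
  sorted[3] = batE$wom
  sorted[4] = mbatE$wo
  sorted[5] = ombatE$w
  sorted[6] = tE$womba
  sorted[7] = wombatE$
sorted[5] = ombatE$w

Answer: ombatE$w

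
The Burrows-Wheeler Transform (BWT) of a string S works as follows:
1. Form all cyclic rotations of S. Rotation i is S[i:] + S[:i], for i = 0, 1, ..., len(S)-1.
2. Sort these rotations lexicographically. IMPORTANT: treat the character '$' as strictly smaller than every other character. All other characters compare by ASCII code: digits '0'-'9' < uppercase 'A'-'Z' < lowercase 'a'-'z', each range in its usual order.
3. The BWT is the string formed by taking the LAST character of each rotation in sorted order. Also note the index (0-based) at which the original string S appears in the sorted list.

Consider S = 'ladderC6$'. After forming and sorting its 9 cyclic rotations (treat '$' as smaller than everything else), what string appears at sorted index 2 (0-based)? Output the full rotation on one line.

All 9 rotations (rotation i = S[i:]+S[:i]):
  rot[0] = ladderC6$
  rot[1] = adderC6$l
  rot[2] = dderC6$la
  rot[3] = derC6$lad
  rot[4] = erC6$ladd
  rot[5] = rC6$ladde
  rot[6] = C6$ladder
  rot[7] = 6$ladderC
  rot[8] = $ladderC6
Sorted (with $ < everything):
  sorted[0] = $ladderC6
  sorted[1] = 6$ladderC
  sorted[2] = C6$ladder
  sorted[3] = adderC6$l
  sorted[4] = dderC6$la
  sorted[5] = derC6$lad
  sorted[6] = erC6$ladd
  sorted[7] = ladderC6$
  sorted[8] = rC6$ladde
sorted[2] = C6$ladder

Answer: C6$ladder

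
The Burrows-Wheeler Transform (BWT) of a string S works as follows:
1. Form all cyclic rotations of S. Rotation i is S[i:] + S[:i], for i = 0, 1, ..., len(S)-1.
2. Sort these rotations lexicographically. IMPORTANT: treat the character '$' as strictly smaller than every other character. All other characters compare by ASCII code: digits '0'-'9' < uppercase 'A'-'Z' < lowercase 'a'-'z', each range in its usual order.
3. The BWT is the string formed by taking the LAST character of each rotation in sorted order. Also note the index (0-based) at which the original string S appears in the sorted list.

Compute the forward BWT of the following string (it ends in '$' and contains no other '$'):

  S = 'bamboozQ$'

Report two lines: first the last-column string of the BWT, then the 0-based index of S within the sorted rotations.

Answer: Qzb$maboo
3

Derivation:
All 9 rotations (rotation i = S[i:]+S[:i]):
  rot[0] = bamboozQ$
  rot[1] = amboozQ$b
  rot[2] = mboozQ$ba
  rot[3] = boozQ$bam
  rot[4] = oozQ$bamb
  rot[5] = ozQ$bambo
  rot[6] = zQ$bamboo
  rot[7] = Q$bambooz
  rot[8] = $bamboozQ
Sorted (with $ < everything):
  sorted[0] = $bamboozQ  (last char: 'Q')
  sorted[1] = Q$bambooz  (last char: 'z')
  sorted[2] = amboozQ$b  (last char: 'b')
  sorted[3] = bamboozQ$  (last char: '$')
  sorted[4] = boozQ$bam  (last char: 'm')
  sorted[5] = mboozQ$ba  (last char: 'a')
  sorted[6] = oozQ$bamb  (last char: 'b')
  sorted[7] = ozQ$bambo  (last char: 'o')
  sorted[8] = zQ$bamboo  (last char: 'o')
Last column: Qzb$maboo
Original string S is at sorted index 3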